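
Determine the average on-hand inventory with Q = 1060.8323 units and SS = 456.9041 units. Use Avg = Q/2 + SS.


Q/2 = 530.4162
Avg = 530.4162 + 456.9041 = 987.3202

987.3202 units


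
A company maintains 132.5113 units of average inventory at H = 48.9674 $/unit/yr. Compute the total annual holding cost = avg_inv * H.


Cost = 132.5113 * 48.9674 = 6488.7338

6488.7338 $/yr


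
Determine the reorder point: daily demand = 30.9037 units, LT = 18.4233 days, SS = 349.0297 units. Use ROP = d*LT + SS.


d*LT = 30.9037 * 18.4233 = 569.3481
ROP = 569.3481 + 349.0297 = 918.3778

918.3778 units


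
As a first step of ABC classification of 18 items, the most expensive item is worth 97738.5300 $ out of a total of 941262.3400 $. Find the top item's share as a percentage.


Top item = 97738.5300
Total = 941262.3400
Percentage = 97738.5300 / 941262.3400 * 100 = 10.3838

10.3838%


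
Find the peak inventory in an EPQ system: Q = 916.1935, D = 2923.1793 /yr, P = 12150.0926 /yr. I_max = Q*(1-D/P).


D/P = 0.2406
1 - D/P = 0.7594
I_max = 916.1935 * 0.7594 = 695.7674

695.7674 units


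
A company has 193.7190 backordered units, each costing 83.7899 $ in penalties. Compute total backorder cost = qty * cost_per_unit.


Total = 193.7190 * 83.7899 = 16231.6956

16231.6956 $


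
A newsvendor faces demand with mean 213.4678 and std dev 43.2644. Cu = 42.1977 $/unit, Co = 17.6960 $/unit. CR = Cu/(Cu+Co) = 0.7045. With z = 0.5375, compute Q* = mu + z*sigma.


CR = Cu/(Cu+Co) = 42.1977/(42.1977+17.6960) = 0.7045
z = 0.5375
Q* = 213.4678 + 0.5375 * 43.2644 = 236.7224

236.7224 units


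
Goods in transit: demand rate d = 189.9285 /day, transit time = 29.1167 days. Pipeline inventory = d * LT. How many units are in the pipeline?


Pipeline = 189.9285 * 29.1167 = 5530.0912

5530.0912 units


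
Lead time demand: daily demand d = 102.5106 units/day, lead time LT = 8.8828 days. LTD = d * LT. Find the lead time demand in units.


LTD = 102.5106 * 8.8828 = 910.5812

910.5812 units


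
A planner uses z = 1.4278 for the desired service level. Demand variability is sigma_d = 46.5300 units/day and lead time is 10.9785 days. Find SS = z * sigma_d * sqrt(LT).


sqrt(LT) = sqrt(10.9785) = 3.3134
SS = 1.4278 * 46.5300 * 3.3134 = 220.1263

220.1263 units


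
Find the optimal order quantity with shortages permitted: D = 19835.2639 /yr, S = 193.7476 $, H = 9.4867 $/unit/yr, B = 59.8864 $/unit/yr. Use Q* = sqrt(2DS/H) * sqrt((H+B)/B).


sqrt(2DS/H) = 900.1079
sqrt((H+B)/B) = 1.0763
Q* = 900.1079 * 1.0763 = 968.7819

968.7819 units


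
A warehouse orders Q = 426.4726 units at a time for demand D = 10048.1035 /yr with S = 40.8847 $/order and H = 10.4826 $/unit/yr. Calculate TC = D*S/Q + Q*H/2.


Ordering cost = D*S/Q = 963.2827
Holding cost = Q*H/2 = 2235.2708
TC = 963.2827 + 2235.2708 = 3198.5536

3198.5536 $/yr


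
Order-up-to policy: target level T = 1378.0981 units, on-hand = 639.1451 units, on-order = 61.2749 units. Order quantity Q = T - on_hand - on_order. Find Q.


Inventory position = OH + OO = 639.1451 + 61.2749 = 700.4200
Q = 1378.0981 - 700.4200 = 677.6781

677.6781 units


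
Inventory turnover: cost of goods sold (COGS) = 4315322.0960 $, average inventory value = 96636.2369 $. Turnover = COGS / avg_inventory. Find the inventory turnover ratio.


Turnover = 4315322.0960 / 96636.2369 = 44.6553

44.6553


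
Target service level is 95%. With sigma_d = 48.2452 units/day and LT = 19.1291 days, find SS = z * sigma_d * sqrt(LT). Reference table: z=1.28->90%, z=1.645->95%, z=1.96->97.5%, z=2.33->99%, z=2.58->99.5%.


From the table, SL = 95% corresponds to z = 1.645
sqrt(LT) = sqrt(19.1291) = 4.3737
SS = 1.645 * 48.2452 * 4.3737 = 347.1101

347.1101 units


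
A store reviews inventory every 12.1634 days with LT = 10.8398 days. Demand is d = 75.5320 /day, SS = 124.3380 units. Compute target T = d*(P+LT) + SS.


P + LT = 23.0032
d*(P+LT) = 75.5320 * 23.0032 = 1737.4777
T = 1737.4777 + 124.3380 = 1861.8157

1861.8157 units


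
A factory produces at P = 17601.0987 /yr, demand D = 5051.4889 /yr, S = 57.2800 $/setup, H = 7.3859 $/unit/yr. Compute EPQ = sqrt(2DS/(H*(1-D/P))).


1 - D/P = 1 - 0.2870 = 0.7130
H*(1-D/P) = 5.2662
2DS = 578698.5684
EPQ = sqrt(109890.0928) = 331.4967

331.4967 units


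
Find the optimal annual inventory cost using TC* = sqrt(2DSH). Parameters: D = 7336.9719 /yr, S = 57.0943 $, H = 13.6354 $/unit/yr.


2*D*S*H = 11423718.3419
TC* = sqrt(11423718.3419) = 3379.8992

3379.8992 $/yr


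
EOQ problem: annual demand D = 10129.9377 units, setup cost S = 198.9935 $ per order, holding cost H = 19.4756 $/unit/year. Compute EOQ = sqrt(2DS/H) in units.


2*D*S = 2 * 10129.9377 * 198.9935 = 4031583.5154
2*D*S/H = 207006.8966
EOQ = sqrt(207006.8966) = 454.9801

454.9801 units


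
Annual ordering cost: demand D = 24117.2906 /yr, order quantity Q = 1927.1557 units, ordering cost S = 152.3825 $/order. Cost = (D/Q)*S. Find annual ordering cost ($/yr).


Number of orders = D/Q = 12.5144
Cost = 12.5144 * 152.3825 = 1906.9829

1906.9829 $/yr


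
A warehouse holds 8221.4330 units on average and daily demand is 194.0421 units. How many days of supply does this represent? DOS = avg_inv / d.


DOS = 8221.4330 / 194.0421 = 42.3693

42.3693 days


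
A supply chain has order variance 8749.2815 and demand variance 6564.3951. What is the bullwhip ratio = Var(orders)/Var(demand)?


BW = 8749.2815 / 6564.3951 = 1.3328

1.3328


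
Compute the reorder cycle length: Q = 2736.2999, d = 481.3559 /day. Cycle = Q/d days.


Cycle = 2736.2999 / 481.3559 = 5.6846

5.6846 days


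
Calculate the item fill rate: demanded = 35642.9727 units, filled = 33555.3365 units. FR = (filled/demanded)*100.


FR = 33555.3365 / 35642.9727 * 100 = 94.1429

94.1429%


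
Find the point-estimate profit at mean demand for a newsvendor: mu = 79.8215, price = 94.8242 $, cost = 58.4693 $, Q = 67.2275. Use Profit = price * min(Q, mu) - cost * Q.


Sales at mu = min(67.2275, 79.8215) = 67.2275
Revenue = 94.8242 * 67.2275 = 6374.7939
Total cost = 58.4693 * 67.2275 = 3930.7449
Profit = 6374.7939 - 3930.7449 = 2444.0490

2444.0490 $


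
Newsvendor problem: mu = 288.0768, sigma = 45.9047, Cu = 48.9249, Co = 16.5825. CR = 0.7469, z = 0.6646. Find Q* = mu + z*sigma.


CR = Cu/(Cu+Co) = 48.9249/(48.9249+16.5825) = 0.7469
z = 0.6646
Q* = 288.0768 + 0.6646 * 45.9047 = 318.5851

318.5851 units


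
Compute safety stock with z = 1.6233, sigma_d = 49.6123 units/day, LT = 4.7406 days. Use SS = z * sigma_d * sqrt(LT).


sqrt(LT) = sqrt(4.7406) = 2.1773
SS = 1.6233 * 49.6123 * 2.1773 = 175.3496

175.3496 units


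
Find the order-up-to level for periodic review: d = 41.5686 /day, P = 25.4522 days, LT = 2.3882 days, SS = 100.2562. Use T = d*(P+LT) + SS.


P + LT = 27.8404
d*(P+LT) = 41.5686 * 27.8404 = 1157.2865
T = 1157.2865 + 100.2562 = 1257.5427

1257.5427 units


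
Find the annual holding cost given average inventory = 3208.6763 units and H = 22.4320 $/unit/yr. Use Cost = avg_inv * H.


Cost = 3208.6763 * 22.4320 = 71977.0268

71977.0268 $/yr


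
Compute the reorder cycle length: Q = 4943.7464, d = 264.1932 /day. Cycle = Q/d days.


Cycle = 4943.7464 / 264.1932 = 18.7126

18.7126 days


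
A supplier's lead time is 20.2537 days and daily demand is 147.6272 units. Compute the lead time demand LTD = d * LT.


LTD = 147.6272 * 20.2537 = 2989.9970

2989.9970 units


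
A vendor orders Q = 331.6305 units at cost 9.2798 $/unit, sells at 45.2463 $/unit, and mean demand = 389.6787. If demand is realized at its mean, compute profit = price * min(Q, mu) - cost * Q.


Sales at mu = min(331.6305, 389.6787) = 331.6305
Revenue = 45.2463 * 331.6305 = 15005.0531
Total cost = 9.2798 * 331.6305 = 3077.4647
Profit = 15005.0531 - 3077.4647 = 11927.5884

11927.5884 $


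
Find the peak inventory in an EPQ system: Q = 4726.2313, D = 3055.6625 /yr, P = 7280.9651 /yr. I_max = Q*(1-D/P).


D/P = 0.4197
1 - D/P = 0.5803
I_max = 4726.2313 * 0.5803 = 2742.7349

2742.7349 units


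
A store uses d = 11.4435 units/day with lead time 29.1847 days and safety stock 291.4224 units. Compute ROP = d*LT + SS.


d*LT = 11.4435 * 29.1847 = 333.9751
ROP = 333.9751 + 291.4224 = 625.3975

625.3975 units


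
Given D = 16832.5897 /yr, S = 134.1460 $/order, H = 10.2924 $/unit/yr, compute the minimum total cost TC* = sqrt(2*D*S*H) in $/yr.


2*D*S*H = 46480984.3311
TC* = sqrt(46480984.3311) = 6817.6964

6817.6964 $/yr


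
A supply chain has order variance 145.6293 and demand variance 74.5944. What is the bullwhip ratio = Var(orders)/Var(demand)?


BW = 145.6293 / 74.5944 = 1.9523

1.9523


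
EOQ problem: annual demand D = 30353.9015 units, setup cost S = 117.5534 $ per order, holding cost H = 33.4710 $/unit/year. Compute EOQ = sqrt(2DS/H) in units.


2*D*S = 2 * 30353.9015 * 117.5534 = 7136408.6492
2*D*S/H = 213211.6952
EOQ = sqrt(213211.6952) = 461.7485

461.7485 units


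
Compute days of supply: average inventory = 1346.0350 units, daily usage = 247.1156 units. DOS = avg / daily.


DOS = 1346.0350 / 247.1156 = 5.4470

5.4470 days


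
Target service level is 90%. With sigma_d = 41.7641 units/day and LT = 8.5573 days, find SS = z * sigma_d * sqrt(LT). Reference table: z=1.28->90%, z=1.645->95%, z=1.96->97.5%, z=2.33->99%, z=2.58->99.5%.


From the table, SL = 90% corresponds to z = 1.28
sqrt(LT) = sqrt(8.5573) = 2.9253
SS = 1.28 * 41.7641 * 2.9253 = 156.3801

156.3801 units


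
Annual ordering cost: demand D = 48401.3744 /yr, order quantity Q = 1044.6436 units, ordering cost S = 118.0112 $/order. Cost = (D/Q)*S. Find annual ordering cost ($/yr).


Number of orders = D/Q = 46.3329
Cost = 46.3329 * 118.0112 = 5467.8019

5467.8019 $/yr


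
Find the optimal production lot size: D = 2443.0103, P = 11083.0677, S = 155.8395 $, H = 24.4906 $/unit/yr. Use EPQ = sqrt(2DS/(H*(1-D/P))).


1 - D/P = 1 - 0.2204 = 0.7796
H*(1-D/P) = 19.0922
2DS = 761435.0073
EPQ = sqrt(39881.9857) = 199.7047

199.7047 units


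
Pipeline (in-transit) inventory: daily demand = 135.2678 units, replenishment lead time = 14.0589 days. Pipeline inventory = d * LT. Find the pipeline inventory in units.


Pipeline = 135.2678 * 14.0589 = 1901.7165

1901.7165 units


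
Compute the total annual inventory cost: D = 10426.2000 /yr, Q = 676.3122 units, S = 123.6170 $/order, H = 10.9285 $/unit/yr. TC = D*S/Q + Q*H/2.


Ordering cost = D*S/Q = 1905.7110
Holding cost = Q*H/2 = 3695.5389
TC = 1905.7110 + 3695.5389 = 5601.2499

5601.2499 $/yr


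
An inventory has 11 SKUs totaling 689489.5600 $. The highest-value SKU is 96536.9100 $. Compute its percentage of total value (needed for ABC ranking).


Top item = 96536.9100
Total = 689489.5600
Percentage = 96536.9100 / 689489.5600 * 100 = 14.0012

14.0012%


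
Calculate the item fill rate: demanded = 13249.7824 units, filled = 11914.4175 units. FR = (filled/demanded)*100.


FR = 11914.4175 / 13249.7824 * 100 = 89.9216

89.9216%


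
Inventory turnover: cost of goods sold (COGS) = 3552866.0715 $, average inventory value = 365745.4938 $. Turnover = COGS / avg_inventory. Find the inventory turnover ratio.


Turnover = 3552866.0715 / 365745.4938 = 9.7140

9.7140


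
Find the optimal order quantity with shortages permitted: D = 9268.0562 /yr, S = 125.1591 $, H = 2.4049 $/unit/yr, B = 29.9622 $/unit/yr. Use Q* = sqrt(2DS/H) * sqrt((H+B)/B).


sqrt(2DS/H) = 982.1821
sqrt((H+B)/B) = 1.0394
Q* = 982.1821 * 1.0394 = 1020.8386

1020.8386 units


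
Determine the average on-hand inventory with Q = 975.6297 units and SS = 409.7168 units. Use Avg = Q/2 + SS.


Q/2 = 487.8148
Avg = 487.8148 + 409.7168 = 897.5316

897.5316 units


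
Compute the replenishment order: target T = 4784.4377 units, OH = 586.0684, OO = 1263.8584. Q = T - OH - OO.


Inventory position = OH + OO = 586.0684 + 1263.8584 = 1849.9268
Q = 4784.4377 - 1849.9268 = 2934.5109

2934.5109 units


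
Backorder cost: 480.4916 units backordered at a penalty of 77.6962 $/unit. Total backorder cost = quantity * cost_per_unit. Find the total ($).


Total = 480.4916 * 77.6962 = 37332.3715

37332.3715 $


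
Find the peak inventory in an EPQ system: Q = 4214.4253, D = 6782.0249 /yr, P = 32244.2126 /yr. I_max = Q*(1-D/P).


D/P = 0.2103
1 - D/P = 0.7897
I_max = 4214.4253 * 0.7897 = 3327.9922

3327.9922 units


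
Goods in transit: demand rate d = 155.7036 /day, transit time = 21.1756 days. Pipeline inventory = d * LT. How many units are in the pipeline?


Pipeline = 155.7036 * 21.1756 = 3297.1172

3297.1172 units


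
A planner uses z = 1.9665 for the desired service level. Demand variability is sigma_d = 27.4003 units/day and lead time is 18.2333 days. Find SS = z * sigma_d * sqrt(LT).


sqrt(LT) = sqrt(18.2333) = 4.2700
SS = 1.9665 * 27.4003 * 4.2700 = 230.0816

230.0816 units


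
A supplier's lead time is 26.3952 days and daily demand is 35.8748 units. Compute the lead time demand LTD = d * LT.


LTD = 35.8748 * 26.3952 = 946.9225

946.9225 units


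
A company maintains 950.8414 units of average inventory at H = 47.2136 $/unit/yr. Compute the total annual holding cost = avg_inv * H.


Cost = 950.8414 * 47.2136 = 44892.6455

44892.6455 $/yr


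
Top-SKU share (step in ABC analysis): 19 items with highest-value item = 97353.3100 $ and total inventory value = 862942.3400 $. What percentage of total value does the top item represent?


Top item = 97353.3100
Total = 862942.3400
Percentage = 97353.3100 / 862942.3400 * 100 = 11.2816

11.2816%


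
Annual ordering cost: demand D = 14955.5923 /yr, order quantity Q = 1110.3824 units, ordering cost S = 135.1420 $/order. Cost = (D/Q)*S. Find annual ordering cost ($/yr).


Number of orders = D/Q = 13.4689
Cost = 13.4689 * 135.1420 = 1820.2096

1820.2096 $/yr


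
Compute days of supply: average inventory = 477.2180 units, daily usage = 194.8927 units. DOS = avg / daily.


DOS = 477.2180 / 194.8927 = 2.4486

2.4486 days


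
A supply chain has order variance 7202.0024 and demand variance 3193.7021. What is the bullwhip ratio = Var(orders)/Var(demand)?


BW = 7202.0024 / 3193.7021 = 2.2551

2.2551


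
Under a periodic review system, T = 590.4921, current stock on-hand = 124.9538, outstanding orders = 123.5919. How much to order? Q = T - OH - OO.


Inventory position = OH + OO = 124.9538 + 123.5919 = 248.5457
Q = 590.4921 - 248.5457 = 341.9464

341.9464 units


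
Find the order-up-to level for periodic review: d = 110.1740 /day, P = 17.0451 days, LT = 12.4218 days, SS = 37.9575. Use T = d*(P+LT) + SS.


P + LT = 29.4669
d*(P+LT) = 110.1740 * 29.4669 = 3246.4862
T = 3246.4862 + 37.9575 = 3284.4437

3284.4437 units


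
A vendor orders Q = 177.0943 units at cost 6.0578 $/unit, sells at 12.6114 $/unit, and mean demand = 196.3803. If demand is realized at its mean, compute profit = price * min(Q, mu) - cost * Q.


Sales at mu = min(177.0943, 196.3803) = 177.0943
Revenue = 12.6114 * 177.0943 = 2233.4071
Total cost = 6.0578 * 177.0943 = 1072.8019
Profit = 2233.4071 - 1072.8019 = 1160.6052

1160.6052 $


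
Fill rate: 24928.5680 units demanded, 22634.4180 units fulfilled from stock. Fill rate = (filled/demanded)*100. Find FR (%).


FR = 22634.4180 / 24928.5680 * 100 = 90.7971

90.7971%


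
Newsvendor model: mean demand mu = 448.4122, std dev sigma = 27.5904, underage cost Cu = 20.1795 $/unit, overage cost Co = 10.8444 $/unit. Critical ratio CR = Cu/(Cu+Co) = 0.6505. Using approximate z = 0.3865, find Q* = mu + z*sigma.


CR = Cu/(Cu+Co) = 20.1795/(20.1795+10.8444) = 0.6505
z = 0.3865
Q* = 448.4122 + 0.3865 * 27.5904 = 459.0759

459.0759 units


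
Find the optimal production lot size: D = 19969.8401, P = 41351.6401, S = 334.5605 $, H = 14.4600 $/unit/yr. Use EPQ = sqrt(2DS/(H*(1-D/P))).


1 - D/P = 1 - 0.4829 = 0.5171
H*(1-D/P) = 7.4769
2DS = 13362239.3776
EPQ = sqrt(1787143.5213) = 1336.8409

1336.8409 units


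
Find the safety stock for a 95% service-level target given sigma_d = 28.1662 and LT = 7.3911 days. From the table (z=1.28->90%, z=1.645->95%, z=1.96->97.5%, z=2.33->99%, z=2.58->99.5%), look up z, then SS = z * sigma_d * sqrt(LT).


From the table, SL = 95% corresponds to z = 1.645
sqrt(LT) = sqrt(7.3911) = 2.7187
SS = 1.645 * 28.1662 * 2.7187 = 125.9647

125.9647 units


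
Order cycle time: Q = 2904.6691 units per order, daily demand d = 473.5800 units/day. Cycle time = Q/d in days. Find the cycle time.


Cycle = 2904.6691 / 473.5800 = 6.1334

6.1334 days


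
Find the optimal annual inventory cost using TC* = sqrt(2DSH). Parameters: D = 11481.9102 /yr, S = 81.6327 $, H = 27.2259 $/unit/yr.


2*D*S*H = 51037635.7000
TC* = sqrt(51037635.7000) = 7144.0630

7144.0630 $/yr


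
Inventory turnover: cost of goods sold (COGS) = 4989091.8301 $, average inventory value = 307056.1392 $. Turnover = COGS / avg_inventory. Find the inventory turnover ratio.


Turnover = 4989091.8301 / 307056.1392 = 16.2481

16.2481


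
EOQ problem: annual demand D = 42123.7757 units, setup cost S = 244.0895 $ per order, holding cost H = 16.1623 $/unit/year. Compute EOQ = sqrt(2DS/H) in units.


2*D*S = 2 * 42123.7757 * 244.0895 = 20563942.6975
2*D*S/H = 1272340.1185
EOQ = sqrt(1272340.1185) = 1127.9805

1127.9805 units


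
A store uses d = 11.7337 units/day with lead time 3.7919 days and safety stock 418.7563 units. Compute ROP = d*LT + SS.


d*LT = 11.7337 * 3.7919 = 44.4930
ROP = 44.4930 + 418.7563 = 463.2493

463.2493 units


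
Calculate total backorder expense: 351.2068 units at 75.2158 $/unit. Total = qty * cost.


Total = 351.2068 * 75.2158 = 26416.3004

26416.3004 $


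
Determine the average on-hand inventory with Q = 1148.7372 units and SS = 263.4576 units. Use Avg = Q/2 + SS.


Q/2 = 574.3686
Avg = 574.3686 + 263.4576 = 837.8262

837.8262 units


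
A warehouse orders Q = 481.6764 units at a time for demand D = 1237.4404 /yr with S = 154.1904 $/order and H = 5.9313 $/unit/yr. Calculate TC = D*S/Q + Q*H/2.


Ordering cost = D*S/Q = 396.1195
Holding cost = Q*H/2 = 1428.4836
TC = 396.1195 + 1428.4836 = 1824.6031

1824.6031 $/yr


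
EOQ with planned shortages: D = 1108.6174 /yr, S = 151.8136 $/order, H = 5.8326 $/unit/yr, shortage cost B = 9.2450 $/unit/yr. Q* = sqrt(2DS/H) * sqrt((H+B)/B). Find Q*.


sqrt(2DS/H) = 240.2316
sqrt((H+B)/B) = 1.2771
Q* = 240.2316 * 1.2771 = 306.7911

306.7911 units


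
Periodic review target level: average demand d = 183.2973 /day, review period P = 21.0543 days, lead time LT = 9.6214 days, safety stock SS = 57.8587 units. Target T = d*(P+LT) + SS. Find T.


P + LT = 30.6757
d*(P+LT) = 183.2973 * 30.6757 = 5622.7730
T = 5622.7730 + 57.8587 = 5680.6317

5680.6317 units


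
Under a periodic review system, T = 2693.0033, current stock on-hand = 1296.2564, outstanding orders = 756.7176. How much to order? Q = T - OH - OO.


Inventory position = OH + OO = 1296.2564 + 756.7176 = 2052.9740
Q = 2693.0033 - 2052.9740 = 640.0293

640.0293 units


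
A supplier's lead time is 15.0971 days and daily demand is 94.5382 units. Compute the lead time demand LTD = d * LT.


LTD = 94.5382 * 15.0971 = 1427.2527

1427.2527 units


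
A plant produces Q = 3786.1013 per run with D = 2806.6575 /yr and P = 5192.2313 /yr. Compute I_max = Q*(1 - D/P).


D/P = 0.5405
1 - D/P = 0.4595
I_max = 3786.1013 * 0.4595 = 1739.5265

1739.5265 units


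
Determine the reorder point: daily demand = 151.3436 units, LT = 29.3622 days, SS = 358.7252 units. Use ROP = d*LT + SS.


d*LT = 151.3436 * 29.3622 = 4443.7811
ROP = 4443.7811 + 358.7252 = 4802.5063

4802.5063 units


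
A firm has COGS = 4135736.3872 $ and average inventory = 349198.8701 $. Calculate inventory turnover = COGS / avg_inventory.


Turnover = 4135736.3872 / 349198.8701 = 11.8435

11.8435


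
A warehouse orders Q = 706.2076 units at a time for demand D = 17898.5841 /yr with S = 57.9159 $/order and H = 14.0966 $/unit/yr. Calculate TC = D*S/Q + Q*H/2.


Ordering cost = D*S/Q = 1467.8582
Holding cost = Q*H/2 = 4977.5630
TC = 1467.8582 + 4977.5630 = 6445.4212

6445.4212 $/yr


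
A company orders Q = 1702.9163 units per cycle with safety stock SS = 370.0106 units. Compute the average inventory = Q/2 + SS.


Q/2 = 851.4582
Avg = 851.4582 + 370.0106 = 1221.4688

1221.4688 units


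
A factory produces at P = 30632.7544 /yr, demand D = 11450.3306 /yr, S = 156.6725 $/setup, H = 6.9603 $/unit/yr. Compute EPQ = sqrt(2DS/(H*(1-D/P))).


1 - D/P = 1 - 0.3738 = 0.6262
H*(1-D/P) = 4.3586
2DS = 3587903.8419
EPQ = sqrt(823181.1247) = 907.2933

907.2933 units


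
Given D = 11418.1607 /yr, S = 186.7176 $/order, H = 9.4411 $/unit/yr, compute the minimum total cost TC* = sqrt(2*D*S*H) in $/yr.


2*D*S*H = 40256313.4340
TC* = sqrt(40256313.4340) = 6344.7863

6344.7863 $/yr


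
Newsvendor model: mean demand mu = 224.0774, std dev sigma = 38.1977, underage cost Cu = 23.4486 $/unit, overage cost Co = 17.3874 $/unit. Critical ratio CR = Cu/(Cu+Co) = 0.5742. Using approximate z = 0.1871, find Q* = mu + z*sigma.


CR = Cu/(Cu+Co) = 23.4486/(23.4486+17.3874) = 0.5742
z = 0.1871
Q* = 224.0774 + 0.1871 * 38.1977 = 231.2242

231.2242 units


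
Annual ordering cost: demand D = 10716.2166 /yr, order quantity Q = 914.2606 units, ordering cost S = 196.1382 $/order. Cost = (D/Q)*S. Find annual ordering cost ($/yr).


Number of orders = D/Q = 11.7212
Cost = 11.7212 * 196.1382 = 2298.9719

2298.9719 $/yr


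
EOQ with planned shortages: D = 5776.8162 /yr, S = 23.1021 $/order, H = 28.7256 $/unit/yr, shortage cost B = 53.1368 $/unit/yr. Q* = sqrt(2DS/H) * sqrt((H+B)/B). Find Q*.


sqrt(2DS/H) = 96.3941
sqrt((H+B)/B) = 1.2412
Q* = 96.3941 * 1.2412 = 119.6451

119.6451 units


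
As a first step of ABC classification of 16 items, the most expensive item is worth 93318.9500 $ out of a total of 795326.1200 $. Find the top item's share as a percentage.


Top item = 93318.9500
Total = 795326.1200
Percentage = 93318.9500 / 795326.1200 * 100 = 11.7334

11.7334%


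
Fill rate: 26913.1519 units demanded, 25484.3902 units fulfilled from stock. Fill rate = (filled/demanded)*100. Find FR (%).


FR = 25484.3902 / 26913.1519 * 100 = 94.6912

94.6912%


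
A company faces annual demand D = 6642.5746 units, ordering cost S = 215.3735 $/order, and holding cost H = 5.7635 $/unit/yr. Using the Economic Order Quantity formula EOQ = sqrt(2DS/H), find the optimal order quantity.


2*D*S = 2 * 6642.5746 * 215.3735 = 2861269.0812
2*D*S/H = 496446.4442
EOQ = sqrt(496446.4442) = 704.5896

704.5896 units


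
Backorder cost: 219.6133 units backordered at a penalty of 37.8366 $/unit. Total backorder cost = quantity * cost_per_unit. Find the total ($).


Total = 219.6133 * 37.8366 = 8309.4206

8309.4206 $


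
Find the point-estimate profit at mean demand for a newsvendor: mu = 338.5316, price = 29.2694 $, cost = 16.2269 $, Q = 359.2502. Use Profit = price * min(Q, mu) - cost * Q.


Sales at mu = min(359.2502, 338.5316) = 338.5316
Revenue = 29.2694 * 338.5316 = 9908.6168
Total cost = 16.2269 * 359.2502 = 5829.5171
Profit = 9908.6168 - 5829.5171 = 4079.0997

4079.0997 $


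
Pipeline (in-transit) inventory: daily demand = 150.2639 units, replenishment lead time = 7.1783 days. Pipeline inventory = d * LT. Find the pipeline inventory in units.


Pipeline = 150.2639 * 7.1783 = 1078.6394

1078.6394 units


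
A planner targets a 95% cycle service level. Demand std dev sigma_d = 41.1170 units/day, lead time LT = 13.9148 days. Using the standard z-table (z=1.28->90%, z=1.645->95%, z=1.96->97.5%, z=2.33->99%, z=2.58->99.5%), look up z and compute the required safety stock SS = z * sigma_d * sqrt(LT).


From the table, SL = 95% corresponds to z = 1.645
sqrt(LT) = sqrt(13.9148) = 3.7303
SS = 1.645 * 41.1170 * 3.7303 = 252.3050

252.3050 units


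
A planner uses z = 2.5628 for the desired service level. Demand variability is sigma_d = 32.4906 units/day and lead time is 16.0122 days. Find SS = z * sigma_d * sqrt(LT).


sqrt(LT) = sqrt(16.0122) = 4.0015
SS = 2.5628 * 32.4906 * 4.0015 = 333.1946

333.1946 units


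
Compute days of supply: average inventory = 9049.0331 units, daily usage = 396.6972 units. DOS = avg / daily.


DOS = 9049.0331 / 396.6972 = 22.8109

22.8109 days


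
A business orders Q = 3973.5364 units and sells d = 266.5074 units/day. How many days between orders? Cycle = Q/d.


Cycle = 3973.5364 / 266.5074 = 14.9097

14.9097 days


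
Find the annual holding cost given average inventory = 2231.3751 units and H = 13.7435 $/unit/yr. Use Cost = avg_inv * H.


Cost = 2231.3751 * 13.7435 = 30666.9037

30666.9037 $/yr


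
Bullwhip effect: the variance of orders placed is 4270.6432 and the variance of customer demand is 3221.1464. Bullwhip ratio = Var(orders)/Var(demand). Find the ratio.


BW = 4270.6432 / 3221.1464 = 1.3258

1.3258


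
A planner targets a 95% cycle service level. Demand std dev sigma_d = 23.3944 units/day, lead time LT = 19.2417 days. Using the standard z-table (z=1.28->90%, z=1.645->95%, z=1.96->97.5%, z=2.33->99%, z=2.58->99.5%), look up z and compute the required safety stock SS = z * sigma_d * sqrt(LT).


From the table, SL = 95% corresponds to z = 1.645
sqrt(LT) = sqrt(19.2417) = 4.3865
SS = 1.645 * 23.3944 * 4.3865 = 168.8105

168.8105 units


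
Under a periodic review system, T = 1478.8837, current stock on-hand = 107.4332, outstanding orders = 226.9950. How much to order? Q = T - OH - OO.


Inventory position = OH + OO = 107.4332 + 226.9950 = 334.4282
Q = 1478.8837 - 334.4282 = 1144.4555

1144.4555 units


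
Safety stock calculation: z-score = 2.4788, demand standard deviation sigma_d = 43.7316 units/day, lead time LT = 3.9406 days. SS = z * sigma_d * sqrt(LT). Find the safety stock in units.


sqrt(LT) = sqrt(3.9406) = 1.9851
SS = 2.4788 * 43.7316 * 1.9851 = 215.1880

215.1880 units


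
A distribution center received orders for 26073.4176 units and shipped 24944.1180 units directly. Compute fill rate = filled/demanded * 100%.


FR = 24944.1180 / 26073.4176 * 100 = 95.6688

95.6688%


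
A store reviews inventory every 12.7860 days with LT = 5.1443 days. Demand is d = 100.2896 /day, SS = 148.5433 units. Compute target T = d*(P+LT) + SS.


P + LT = 17.9303
d*(P+LT) = 100.2896 * 17.9303 = 1798.2226
T = 1798.2226 + 148.5433 = 1946.7659

1946.7659 units


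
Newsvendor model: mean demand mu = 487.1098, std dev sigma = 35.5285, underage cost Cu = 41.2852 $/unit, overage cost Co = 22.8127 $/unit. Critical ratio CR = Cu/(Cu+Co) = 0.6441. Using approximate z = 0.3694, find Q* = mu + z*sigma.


CR = Cu/(Cu+Co) = 41.2852/(41.2852+22.8127) = 0.6441
z = 0.3694
Q* = 487.1098 + 0.3694 * 35.5285 = 500.2340

500.2340 units


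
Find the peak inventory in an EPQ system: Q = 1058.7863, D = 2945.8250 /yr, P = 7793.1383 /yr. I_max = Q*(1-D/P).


D/P = 0.3780
1 - D/P = 0.6220
I_max = 1058.7863 * 0.6220 = 658.5625

658.5625 units


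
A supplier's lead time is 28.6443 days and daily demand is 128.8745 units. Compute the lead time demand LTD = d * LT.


LTD = 128.8745 * 28.6443 = 3691.5198

3691.5198 units


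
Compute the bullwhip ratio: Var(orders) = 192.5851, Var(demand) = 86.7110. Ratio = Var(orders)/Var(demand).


BW = 192.5851 / 86.7110 = 2.2210

2.2210


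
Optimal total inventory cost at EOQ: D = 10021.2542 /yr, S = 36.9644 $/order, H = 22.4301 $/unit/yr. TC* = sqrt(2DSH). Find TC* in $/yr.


2*D*S*H = 16617548.1289
TC* = sqrt(16617548.1289) = 4076.4627

4076.4627 $/yr


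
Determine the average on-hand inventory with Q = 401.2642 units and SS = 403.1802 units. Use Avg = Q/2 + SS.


Q/2 = 200.6321
Avg = 200.6321 + 403.1802 = 603.8123

603.8123 units


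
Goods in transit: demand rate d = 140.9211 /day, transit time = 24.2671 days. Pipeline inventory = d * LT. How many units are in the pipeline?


Pipeline = 140.9211 * 24.2671 = 3419.7464

3419.7464 units


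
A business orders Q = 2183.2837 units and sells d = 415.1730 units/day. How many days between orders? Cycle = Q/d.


Cycle = 2183.2837 / 415.1730 = 5.2587

5.2587 days


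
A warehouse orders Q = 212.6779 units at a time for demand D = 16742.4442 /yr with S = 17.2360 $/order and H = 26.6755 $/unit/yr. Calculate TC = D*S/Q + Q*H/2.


Ordering cost = D*S/Q = 1356.8536
Holding cost = Q*H/2 = 2836.6447
TC = 1356.8536 + 2836.6447 = 4193.4982

4193.4982 $/yr


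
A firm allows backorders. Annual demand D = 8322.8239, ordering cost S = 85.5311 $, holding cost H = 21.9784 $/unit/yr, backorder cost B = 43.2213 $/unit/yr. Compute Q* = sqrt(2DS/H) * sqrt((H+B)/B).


sqrt(2DS/H) = 254.5156
sqrt((H+B)/B) = 1.2282
Q* = 254.5156 * 1.2282 = 312.5995

312.5995 units


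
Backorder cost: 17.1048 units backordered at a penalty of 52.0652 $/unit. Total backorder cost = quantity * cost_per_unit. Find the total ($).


Total = 17.1048 * 52.0652 = 890.5648

890.5648 $


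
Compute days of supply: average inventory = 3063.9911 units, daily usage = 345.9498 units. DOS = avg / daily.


DOS = 3063.9911 / 345.9498 = 8.8568

8.8568 days


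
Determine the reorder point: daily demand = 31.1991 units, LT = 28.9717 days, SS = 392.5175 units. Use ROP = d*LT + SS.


d*LT = 31.1991 * 28.9717 = 903.8910
ROP = 903.8910 + 392.5175 = 1296.4085

1296.4085 units


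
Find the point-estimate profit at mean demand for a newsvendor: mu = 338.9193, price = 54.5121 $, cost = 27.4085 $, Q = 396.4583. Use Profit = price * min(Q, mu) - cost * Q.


Sales at mu = min(396.4583, 338.9193) = 338.9193
Revenue = 54.5121 * 338.9193 = 18475.2028
Total cost = 27.4085 * 396.4583 = 10866.3273
Profit = 18475.2028 - 10866.3273 = 7608.8755

7608.8755 $


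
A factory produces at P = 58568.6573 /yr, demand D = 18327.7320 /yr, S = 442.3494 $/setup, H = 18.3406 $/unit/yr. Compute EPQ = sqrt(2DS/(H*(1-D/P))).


1 - D/P = 1 - 0.3129 = 0.6871
H*(1-D/P) = 12.6013
2DS = 16214522.5071
EPQ = sqrt(1286731.5038) = 1134.3419

1134.3419 units


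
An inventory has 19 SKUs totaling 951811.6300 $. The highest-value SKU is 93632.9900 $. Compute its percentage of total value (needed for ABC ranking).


Top item = 93632.9900
Total = 951811.6300
Percentage = 93632.9900 / 951811.6300 * 100 = 9.8373

9.8373%


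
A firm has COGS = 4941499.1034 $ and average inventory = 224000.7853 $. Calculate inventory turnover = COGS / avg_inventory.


Turnover = 4941499.1034 / 224000.7853 = 22.0602

22.0602


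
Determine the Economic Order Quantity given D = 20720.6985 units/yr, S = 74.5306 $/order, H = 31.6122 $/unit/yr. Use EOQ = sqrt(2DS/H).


2*D*S = 2 * 20720.6985 * 74.5306 = 3088652.1832
2*D*S/H = 97704.4364
EOQ = sqrt(97704.4364) = 312.5771

312.5771 units


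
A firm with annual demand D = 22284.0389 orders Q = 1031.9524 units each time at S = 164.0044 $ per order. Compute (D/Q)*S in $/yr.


Number of orders = D/Q = 21.5941
Cost = 21.5941 * 164.0044 = 3541.5204

3541.5204 $/yr


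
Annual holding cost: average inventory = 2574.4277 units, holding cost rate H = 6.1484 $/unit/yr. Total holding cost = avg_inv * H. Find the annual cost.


Cost = 2574.4277 * 6.1484 = 15828.6113

15828.6113 $/yr


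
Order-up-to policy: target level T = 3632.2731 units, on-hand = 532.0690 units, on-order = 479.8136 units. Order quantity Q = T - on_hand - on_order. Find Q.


Inventory position = OH + OO = 532.0690 + 479.8136 = 1011.8826
Q = 3632.2731 - 1011.8826 = 2620.3905

2620.3905 units


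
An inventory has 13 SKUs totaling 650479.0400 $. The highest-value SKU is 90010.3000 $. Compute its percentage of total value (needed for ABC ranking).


Top item = 90010.3000
Total = 650479.0400
Percentage = 90010.3000 / 650479.0400 * 100 = 13.8375

13.8375%


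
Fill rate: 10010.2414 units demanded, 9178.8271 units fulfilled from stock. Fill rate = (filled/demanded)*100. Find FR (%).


FR = 9178.8271 / 10010.2414 * 100 = 91.6944

91.6944%


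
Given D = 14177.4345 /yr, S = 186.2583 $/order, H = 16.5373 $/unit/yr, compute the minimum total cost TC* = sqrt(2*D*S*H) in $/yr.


2*D*S*H = 87338933.5926
TC* = sqrt(87338933.5926) = 9345.5301

9345.5301 $/yr


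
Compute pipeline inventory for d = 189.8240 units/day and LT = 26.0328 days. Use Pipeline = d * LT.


Pipeline = 189.8240 * 26.0328 = 4941.6502

4941.6502 units


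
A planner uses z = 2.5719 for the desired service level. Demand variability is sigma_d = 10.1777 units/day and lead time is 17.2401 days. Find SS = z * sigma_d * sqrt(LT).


sqrt(LT) = sqrt(17.2401) = 4.1521
SS = 2.5719 * 10.1777 * 4.1521 = 108.6860

108.6860 units


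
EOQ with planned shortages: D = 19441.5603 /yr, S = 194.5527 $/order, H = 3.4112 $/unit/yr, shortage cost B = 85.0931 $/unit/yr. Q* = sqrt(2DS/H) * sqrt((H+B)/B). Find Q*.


sqrt(2DS/H) = 1489.1745
sqrt((H+B)/B) = 1.0198
Q* = 1489.1745 * 1.0198 = 1518.7301

1518.7301 units


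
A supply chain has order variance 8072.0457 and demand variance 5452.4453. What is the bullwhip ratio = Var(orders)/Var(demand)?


BW = 8072.0457 / 5452.4453 = 1.4804

1.4804


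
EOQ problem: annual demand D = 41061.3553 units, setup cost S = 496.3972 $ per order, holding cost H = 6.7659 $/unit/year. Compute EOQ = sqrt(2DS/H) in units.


2*D*S = 2 * 41061.3553 * 496.3972 = 40765483.5983
2*D*S/H = 6025138.3553
EOQ = sqrt(6025138.3553) = 2454.6157

2454.6157 units


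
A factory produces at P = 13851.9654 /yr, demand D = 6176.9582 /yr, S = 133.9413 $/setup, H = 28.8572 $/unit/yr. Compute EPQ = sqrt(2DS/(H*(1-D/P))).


1 - D/P = 1 - 0.4459 = 0.5541
H*(1-D/P) = 15.9890
2DS = 1654699.6227
EPQ = sqrt(103489.8089) = 321.6983

321.6983 units


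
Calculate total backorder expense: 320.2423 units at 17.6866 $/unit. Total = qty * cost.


Total = 320.2423 * 17.6866 = 5663.9975

5663.9975 $


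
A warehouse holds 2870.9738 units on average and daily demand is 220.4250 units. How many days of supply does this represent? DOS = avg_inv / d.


DOS = 2870.9738 / 220.4250 = 13.0247

13.0247 days


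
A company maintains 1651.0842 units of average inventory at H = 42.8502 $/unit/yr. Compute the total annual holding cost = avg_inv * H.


Cost = 1651.0842 * 42.8502 = 70749.2882

70749.2882 $/yr


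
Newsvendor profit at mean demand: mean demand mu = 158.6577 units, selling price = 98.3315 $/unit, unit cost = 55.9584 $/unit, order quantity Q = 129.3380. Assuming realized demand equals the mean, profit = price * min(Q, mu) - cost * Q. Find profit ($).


Sales at mu = min(129.3380, 158.6577) = 129.3380
Revenue = 98.3315 * 129.3380 = 12717.9995
Total cost = 55.9584 * 129.3380 = 7237.5475
Profit = 12717.9995 - 7237.5475 = 5480.4520

5480.4520 $


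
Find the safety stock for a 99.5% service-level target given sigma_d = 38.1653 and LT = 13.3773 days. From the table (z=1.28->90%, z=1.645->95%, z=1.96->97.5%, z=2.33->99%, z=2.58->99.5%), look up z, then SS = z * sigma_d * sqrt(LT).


From the table, SL = 99.5% corresponds to z = 2.58
sqrt(LT) = sqrt(13.3773) = 3.6575
SS = 2.58 * 38.1653 * 3.6575 = 360.1410

360.1410 units


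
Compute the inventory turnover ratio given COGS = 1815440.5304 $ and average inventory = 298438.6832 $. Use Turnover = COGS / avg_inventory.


Turnover = 1815440.5304 / 298438.6832 = 6.0831

6.0831


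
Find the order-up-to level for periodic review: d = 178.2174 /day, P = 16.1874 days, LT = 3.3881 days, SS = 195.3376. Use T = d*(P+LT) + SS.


P + LT = 19.5755
d*(P+LT) = 178.2174 * 19.5755 = 3488.6947
T = 3488.6947 + 195.3376 = 3684.0323

3684.0323 units


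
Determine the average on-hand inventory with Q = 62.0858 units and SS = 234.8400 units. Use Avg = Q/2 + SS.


Q/2 = 31.0429
Avg = 31.0429 + 234.8400 = 265.8829

265.8829 units


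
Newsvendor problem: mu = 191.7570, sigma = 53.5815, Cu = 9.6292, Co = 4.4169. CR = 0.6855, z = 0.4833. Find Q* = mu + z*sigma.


CR = Cu/(Cu+Co) = 9.6292/(9.6292+4.4169) = 0.6855
z = 0.4833
Q* = 191.7570 + 0.4833 * 53.5815 = 217.6529

217.6529 units


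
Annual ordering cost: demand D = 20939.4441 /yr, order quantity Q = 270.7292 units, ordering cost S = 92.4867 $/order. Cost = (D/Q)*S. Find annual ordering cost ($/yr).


Number of orders = D/Q = 77.3446
Cost = 77.3446 * 92.4867 = 7153.3476

7153.3476 $/yr


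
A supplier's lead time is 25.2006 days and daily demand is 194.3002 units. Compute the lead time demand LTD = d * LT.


LTD = 194.3002 * 25.2006 = 4896.4816

4896.4816 units


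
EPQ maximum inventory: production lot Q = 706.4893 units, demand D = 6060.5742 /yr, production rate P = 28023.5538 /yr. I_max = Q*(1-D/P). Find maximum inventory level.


D/P = 0.2163
1 - D/P = 0.7837
I_max = 706.4893 * 0.7837 = 553.6989

553.6989 units


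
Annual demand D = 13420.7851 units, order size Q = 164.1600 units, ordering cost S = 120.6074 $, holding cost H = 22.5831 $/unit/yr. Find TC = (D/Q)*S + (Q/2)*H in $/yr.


Ordering cost = D*S/Q = 9860.1730
Holding cost = Q*H/2 = 1853.6208
TC = 9860.1730 + 1853.6208 = 11713.7938

11713.7938 $/yr


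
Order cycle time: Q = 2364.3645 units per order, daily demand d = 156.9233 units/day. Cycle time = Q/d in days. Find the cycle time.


Cycle = 2364.3645 / 156.9233 = 15.0670

15.0670 days


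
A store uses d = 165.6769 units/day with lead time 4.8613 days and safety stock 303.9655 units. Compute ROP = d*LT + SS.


d*LT = 165.6769 * 4.8613 = 805.4051
ROP = 805.4051 + 303.9655 = 1109.3706

1109.3706 units


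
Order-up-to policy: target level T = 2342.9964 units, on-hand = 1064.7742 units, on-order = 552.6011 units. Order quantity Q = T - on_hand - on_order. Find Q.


Inventory position = OH + OO = 1064.7742 + 552.6011 = 1617.3753
Q = 2342.9964 - 1617.3753 = 725.6211

725.6211 units


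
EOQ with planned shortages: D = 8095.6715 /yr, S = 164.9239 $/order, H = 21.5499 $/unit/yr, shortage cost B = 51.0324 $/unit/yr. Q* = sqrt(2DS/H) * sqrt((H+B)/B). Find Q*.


sqrt(2DS/H) = 352.0145
sqrt((H+B)/B) = 1.1926
Q* = 352.0145 * 1.1926 = 419.8102

419.8102 units


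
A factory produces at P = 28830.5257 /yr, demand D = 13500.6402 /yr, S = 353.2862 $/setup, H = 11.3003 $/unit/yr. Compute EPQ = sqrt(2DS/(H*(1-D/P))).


1 - D/P = 1 - 0.4683 = 0.5317
H*(1-D/P) = 6.0086
2DS = 9539179.7477
EPQ = sqrt(1587576.6745) = 1259.9907

1259.9907 units


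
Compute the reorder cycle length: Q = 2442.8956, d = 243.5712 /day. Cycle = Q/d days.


Cycle = 2442.8956 / 243.5712 = 10.0295

10.0295 days


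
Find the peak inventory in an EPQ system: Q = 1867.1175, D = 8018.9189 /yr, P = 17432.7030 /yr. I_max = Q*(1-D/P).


D/P = 0.4600
1 - D/P = 0.5400
I_max = 1867.1175 * 0.5400 = 1008.2568

1008.2568 units


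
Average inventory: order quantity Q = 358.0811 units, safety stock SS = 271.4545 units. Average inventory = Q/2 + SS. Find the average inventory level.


Q/2 = 179.0405
Avg = 179.0405 + 271.4545 = 450.4950

450.4950 units


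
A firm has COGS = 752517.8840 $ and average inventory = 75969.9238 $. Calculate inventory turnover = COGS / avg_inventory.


Turnover = 752517.8840 / 75969.9238 = 9.9055

9.9055


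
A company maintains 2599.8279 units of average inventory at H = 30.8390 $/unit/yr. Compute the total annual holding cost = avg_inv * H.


Cost = 2599.8279 * 30.8390 = 80176.0926

80176.0926 $/yr


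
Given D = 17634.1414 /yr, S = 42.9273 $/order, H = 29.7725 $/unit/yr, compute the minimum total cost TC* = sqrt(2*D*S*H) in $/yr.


2*D*S*H = 45074736.0217
TC* = sqrt(45074736.0217) = 6713.7721

6713.7721 $/yr


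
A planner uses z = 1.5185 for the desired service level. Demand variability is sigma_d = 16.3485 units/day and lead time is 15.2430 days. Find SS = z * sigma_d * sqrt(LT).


sqrt(LT) = sqrt(15.2430) = 3.9042
SS = 1.5185 * 16.3485 * 3.9042 = 96.9232

96.9232 units
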